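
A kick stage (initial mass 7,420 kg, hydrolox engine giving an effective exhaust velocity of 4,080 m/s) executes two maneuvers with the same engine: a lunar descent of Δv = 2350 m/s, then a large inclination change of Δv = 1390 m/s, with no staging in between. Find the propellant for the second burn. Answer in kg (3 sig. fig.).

propellant for the second burn ≈ 1200 kg

After the first burn: m = 7420 × exp(−2350/4080.0) = 7420 × 0.56215 = 4,171.15 kg.
After the second burn: m = 4,171.15 × exp(−1390/4080.0) = 4,171.15 × 0.71128 = 2,966.86 kg.
Second-burn propellant = 4,171.15 − 2,966.86 = 1,204.29 kg.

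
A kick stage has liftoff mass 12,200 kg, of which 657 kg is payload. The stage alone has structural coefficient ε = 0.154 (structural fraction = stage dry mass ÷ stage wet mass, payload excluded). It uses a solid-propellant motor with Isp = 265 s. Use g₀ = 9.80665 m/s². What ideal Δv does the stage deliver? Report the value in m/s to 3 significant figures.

Δv ≈ 4190 m/s

Stage wet mass = m₀ − payload = 12,200 − 657 = 11,543 kg.
Stage dry mass = ε × stage wet mass = 0.154 × 11,543 = 1,777.62 kg.
Burnout mass m_f = stage dry + payload = 1,777.62 + 657 = 2,434.62 kg.
v_e = Isp · g₀ = 265 × 9.80665 = 2598.8 m/s.
Δv = v_e · ln(12,200/2,434.62) = 2598.8 × ln(5.011) = 2598.8 × 1.6116 ≈ 4188 m/s.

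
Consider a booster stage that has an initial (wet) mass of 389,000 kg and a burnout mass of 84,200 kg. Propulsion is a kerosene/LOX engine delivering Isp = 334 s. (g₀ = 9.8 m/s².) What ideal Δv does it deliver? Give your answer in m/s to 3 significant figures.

Δv ≈ 5010 m/s

v_e = Isp · g₀ = 334 × 9.8 = 3273.2 m/s.
Rocket equation: Δv = v_e · ln(m₀/m_f) = 3273.2 × ln(4.62) = 3273.2 × 1.5304 ≈ 5009.3 m/s.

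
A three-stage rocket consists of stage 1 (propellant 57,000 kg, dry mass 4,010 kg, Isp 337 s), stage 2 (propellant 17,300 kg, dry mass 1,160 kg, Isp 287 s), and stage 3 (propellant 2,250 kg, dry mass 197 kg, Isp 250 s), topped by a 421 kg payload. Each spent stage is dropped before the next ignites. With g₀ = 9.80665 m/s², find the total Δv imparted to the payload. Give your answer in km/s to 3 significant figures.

Ignition mass of stage 1 = 57,000+4,010 + 17,300+1,160 + 2,250+197 + 421 = 82,338 kg.
Stage 1: m₀ = 82,338 kg, m_f = 82,338 − 57,000 = 25,338 kg; Δv = 337×9.80665×ln(3.25) = 3304.8×1.1785 ≈ 3895 m/s.
Stage 2: m₀ = 21,328 kg, m_f = 21,328 − 17,300 = 4,028 kg; Δv = 287×9.80665×ln(5.295) = 2814.5×1.6668 ≈ 4691 m/s.
Stage 3: m₀ = 2,868 kg, m_f = 2,868 − 2,250 = 618 kg; Δv = 250×9.80665×ln(4.641) = 2451.7×1.5349 ≈ 3763 m/s.
Total Δv = 3895 + 4691 + 3763 = 12349 m/s.

Δv ≈ 12.3 km/s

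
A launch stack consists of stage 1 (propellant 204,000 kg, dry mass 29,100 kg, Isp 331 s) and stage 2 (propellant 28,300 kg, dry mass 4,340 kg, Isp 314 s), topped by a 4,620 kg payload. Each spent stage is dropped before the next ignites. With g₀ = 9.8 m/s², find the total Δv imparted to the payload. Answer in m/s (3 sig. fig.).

Δv ≈ 8940 m/s

Ignition mass of stage 1 = 204,000+29,100 + 28,300+4,340 + 4,620 = 270,360 kg.
Stage 1: m₀ = 270,360 kg, m_f = 270,360 − 204,000 = 66,360 kg; Δv = 331×9.8×ln(4.074) = 3243.8×1.4047 ≈ 4556 m/s.
Stage 2: m₀ = 37,260 kg, m_f = 37,260 − 28,300 = 8,960 kg; Δv = 314×9.8×ln(4.158) = 3077.2×1.4252 ≈ 4385 m/s.
Total Δv = 4556 + 4385 = 8941 m/s.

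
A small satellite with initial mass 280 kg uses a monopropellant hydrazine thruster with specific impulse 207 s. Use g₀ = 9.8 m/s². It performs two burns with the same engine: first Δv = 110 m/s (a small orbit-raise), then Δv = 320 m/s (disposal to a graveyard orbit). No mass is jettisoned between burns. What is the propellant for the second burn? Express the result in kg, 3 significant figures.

v_e = Isp · g₀ = 207 × 9.8 = 2028.6 m/s.
After the first burn: m = 280 × exp(−110/2028.6) = 280 × 0.94722 = 265.222 kg.
After the second burn: m = 265.222 × exp(−320/2028.6) = 265.222 × 0.85407 = 226.518 kg.
Second-burn propellant = 265.222 − 226.518 = 38.704 kg.

propellant for the second burn ≈ 38.7 kg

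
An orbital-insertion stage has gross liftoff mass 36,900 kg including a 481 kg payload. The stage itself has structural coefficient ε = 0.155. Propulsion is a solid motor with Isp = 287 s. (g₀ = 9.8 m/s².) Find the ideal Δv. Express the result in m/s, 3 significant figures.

Stage wet mass = m₀ − payload = 36,900 − 481 = 36,419 kg.
Stage dry mass = ε × stage wet mass = 0.155 × 36,419 = 5,644.95 kg.
Burnout mass m_f = stage dry + payload = 5,644.95 + 481 = 6,125.95 kg.
v_e = Isp · g₀ = 287 × 9.8 = 2812.6 m/s.
By the Tsiolkovsky rocket equation, Δv = v_e · ln(36,900/6,125.95) = 2812.6 × ln(6.024) = 2812.6 × 1.7957 ≈ 5051 m/s.

Δv ≈ 5050 m/s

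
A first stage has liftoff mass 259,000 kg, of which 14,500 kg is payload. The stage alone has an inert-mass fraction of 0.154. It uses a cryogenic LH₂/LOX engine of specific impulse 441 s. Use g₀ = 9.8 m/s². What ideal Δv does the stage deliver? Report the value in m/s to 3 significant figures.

Δv ≈ 6930 m/s

Stage wet mass = m₀ − payload = 259,000 − 14,500 = 244,500 kg.
Stage dry mass = ε × stage wet mass = 0.154 × 244,500 = 37,653 kg.
Burnout mass m_f = stage dry + payload = 37,653 + 14,500 = 52,153 kg.
v_e = Isp · g₀ = 441 × 9.8 = 4321.8 m/s.
Δv = v_e · ln(259,000/52,153) = 4321.8 × ln(4.966) = 4321.8 × 1.6026 ≈ 6926 m/s.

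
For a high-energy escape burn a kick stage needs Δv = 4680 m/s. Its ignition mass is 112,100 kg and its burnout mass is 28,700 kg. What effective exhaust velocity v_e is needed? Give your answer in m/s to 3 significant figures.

ln(m₀/m_f) = ln(112100/28700) = ln(3.906) = 1.3625.
v_e = Δv / ln(m₀/m_f) = 4680 / 1.3625 = 3434.9 m/s.

v_e ≈ 3430 m/s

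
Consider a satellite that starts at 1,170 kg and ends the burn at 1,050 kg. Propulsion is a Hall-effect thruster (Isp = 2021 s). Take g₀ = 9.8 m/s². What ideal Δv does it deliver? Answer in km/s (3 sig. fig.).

v_e = Isp · g₀ = 2021 × 9.8 = 19805.8 m/s.
By the Tsiolkovsky rocket equation, Δv = v_e · ln(m₀/m_f) = 19805.8 × ln(1.114) = 19805.8 × 0.1082 ≈ 2143.3 m/s.

Δv ≈ 2.14 km/s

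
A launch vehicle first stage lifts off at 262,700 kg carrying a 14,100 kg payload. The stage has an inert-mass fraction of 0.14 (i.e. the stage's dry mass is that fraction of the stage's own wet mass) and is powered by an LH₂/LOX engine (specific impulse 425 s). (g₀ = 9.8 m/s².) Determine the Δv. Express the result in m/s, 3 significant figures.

Δv ≈ 7000 m/s

Stage wet mass = m₀ − payload = 262,700 − 14,100 = 248,600 kg.
Stage dry mass = ε × stage wet mass = 0.14 × 248,600 = 34,804 kg.
Burnout mass m_f = stage dry + payload = 34,804 + 14,100 = 48,904 kg.
v_e = Isp · g₀ = 425 × 9.8 = 4165.0 m/s.
Δv = v_e · ln(262,700/48,904) = 4165.0 × ln(5.372) = 4165.0 × 1.6812 ≈ 7002 m/s.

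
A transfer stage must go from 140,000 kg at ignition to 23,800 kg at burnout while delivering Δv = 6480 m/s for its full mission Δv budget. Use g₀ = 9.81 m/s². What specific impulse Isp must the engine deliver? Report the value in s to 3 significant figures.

Isp ≈ 373 s

ln(m₀/m_f) = ln(140000/23800) = ln(5.882) = 1.7720.
v_e = Δv / ln(m₀/m_f) = 6480 / 1.7720 = 3657.0 m/s.
Isp = v_e / g₀ = 3657.0 / 9.81 = 372.8 s.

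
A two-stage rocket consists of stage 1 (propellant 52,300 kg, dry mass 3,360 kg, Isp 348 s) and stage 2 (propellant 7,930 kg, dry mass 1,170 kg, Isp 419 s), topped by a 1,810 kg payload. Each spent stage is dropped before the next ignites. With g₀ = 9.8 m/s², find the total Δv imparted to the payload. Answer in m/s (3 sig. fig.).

Ignition mass of stage 1 = 52,300+3,360 + 7,930+1,170 + 1,810 = 66,570 kg.
Stage 1: m₀ = 66,570 kg, m_f = 66,570 − 52,300 = 14,270 kg; Δv = 348×9.8×ln(4.665) = 3410.4×1.5401 ≈ 5252 m/s.
Stage 2: m₀ = 10,910 kg, m_f = 10,910 − 7,930 = 2,980 kg; Δv = 419×9.8×ln(3.661) = 4106.2×1.2978 ≈ 5329 m/s.
Total Δv = 5252 + 5329 = 10581 m/s.

Δv ≈ 10600 m/s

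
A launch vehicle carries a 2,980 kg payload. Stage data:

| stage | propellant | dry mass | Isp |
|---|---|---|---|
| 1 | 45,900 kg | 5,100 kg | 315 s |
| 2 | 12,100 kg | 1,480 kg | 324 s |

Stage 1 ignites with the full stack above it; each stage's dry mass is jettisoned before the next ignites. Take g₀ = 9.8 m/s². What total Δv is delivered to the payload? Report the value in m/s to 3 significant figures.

Δv ≈ 7680 m/s

Ignition mass of stage 1 = 45,900+5,100 + 12,100+1,480 + 2,980 = 67,560 kg.
Stage 1: m₀ = 67,560 kg, m_f = 67,560 − 45,900 = 21,660 kg; Δv = 315×9.8×ln(3.119) = 3087.0×1.1375 ≈ 3512 m/s.
Stage 2: m₀ = 16,560 kg, m_f = 16,560 − 12,100 = 4,460 kg; Δv = 324×9.8×ln(3.713) = 3175.2×1.3118 ≈ 4165 m/s.
Total Δv = 3512 + 4165 = 7677 m/s.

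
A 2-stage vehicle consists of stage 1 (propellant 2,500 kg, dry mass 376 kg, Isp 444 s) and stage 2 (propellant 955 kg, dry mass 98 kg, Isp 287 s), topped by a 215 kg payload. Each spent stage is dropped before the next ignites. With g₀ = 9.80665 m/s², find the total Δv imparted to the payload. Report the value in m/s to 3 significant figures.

Ignition mass of stage 1 = 2,500+376 + 955+98 + 215 = 4,144 kg.
Stage 1: m₀ = 4,144 kg, m_f = 4,144 − 2,500 = 1,644 kg; Δv = 444×9.80665×ln(2.521) = 4354.2×0.9245 ≈ 4026 m/s.
Stage 2: m₀ = 1,268 kg, m_f = 1,268 − 955 = 313 kg; Δv = 287×9.80665×ln(4.051) = 2814.5×1.3990 ≈ 3937 m/s.
Total Δv = 4026 + 3937 = 7963 m/s.

Δv ≈ 7960 m/s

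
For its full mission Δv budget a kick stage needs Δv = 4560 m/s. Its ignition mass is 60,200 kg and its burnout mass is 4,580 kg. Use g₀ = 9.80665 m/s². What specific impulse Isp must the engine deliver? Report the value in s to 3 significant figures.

ln(m₀/m_f) = ln(60200/4580) = ln(13.14) = 2.5760.
v_e = Δv / ln(m₀/m_f) = 4560 / 2.5760 = 1770.2 m/s.
Isp = v_e / g₀ = 1770.2 / 9.80665 = 180.5 s.

Isp ≈ 181 s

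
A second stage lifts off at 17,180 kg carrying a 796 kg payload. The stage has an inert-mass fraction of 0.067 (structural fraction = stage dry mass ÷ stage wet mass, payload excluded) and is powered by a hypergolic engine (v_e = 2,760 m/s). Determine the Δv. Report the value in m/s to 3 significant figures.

Stage wet mass = m₀ − payload = 17,180 − 796 = 16,384 kg.
Stage dry mass = ε × stage wet mass = 0.067 × 16,384 = 1,097.73 kg.
Burnout mass m_f = stage dry + payload = 1,097.73 + 796 = 1,893.73 kg.
Using Δv = v_e ln(m₀/m_f): Δv = v_e · ln(17,180/1,893.73) = 2760.0 × ln(9.072) = 2760.0 × 2.2052 ≈ 6086 m/s.

Δv ≈ 6090 m/s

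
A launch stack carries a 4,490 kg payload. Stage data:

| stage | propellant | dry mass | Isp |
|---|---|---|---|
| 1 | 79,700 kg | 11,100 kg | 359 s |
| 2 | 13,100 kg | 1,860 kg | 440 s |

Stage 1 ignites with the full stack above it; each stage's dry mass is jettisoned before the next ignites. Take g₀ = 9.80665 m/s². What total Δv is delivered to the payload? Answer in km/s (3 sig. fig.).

Δv ≈ 9.35 km/s

Ignition mass of stage 1 = 79,700+11,100 + 13,100+1,860 + 4,490 = 110,250 kg.
Stage 1: m₀ = 110,250 kg, m_f = 110,250 − 79,700 = 30,550 kg; Δv = 359×9.80665×ln(3.609) = 3520.6×1.2834 ≈ 4518 m/s.
Stage 2: m₀ = 19,450 kg, m_f = 19,450 − 13,100 = 6,350 kg; Δv = 440×9.80665×ln(3.063) = 4314.9×1.1194 ≈ 4830 m/s.
Total Δv = 4518 + 4830 = 9348 m/s.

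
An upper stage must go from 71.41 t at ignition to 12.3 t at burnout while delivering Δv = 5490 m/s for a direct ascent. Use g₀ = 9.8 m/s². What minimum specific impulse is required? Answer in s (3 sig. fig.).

Isp ≈ 319 s

ln(m₀/m_f) = ln(71410/12300) = ln(5.806) = 1.7588.
v_e = Δv / ln(m₀/m_f) = 5490 / 1.7588 = 3121.4 m/s.
Isp = v_e / g₀ = 3121.4 / 9.8 = 318.5 s.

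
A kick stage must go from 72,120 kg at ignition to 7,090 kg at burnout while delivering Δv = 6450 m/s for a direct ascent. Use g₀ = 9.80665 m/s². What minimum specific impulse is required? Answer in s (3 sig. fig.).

ln(m₀/m_f) = ln(72120/7090) = ln(10.17) = 2.3196.
v_e = Δv / ln(m₀/m_f) = 6450 / 2.3196 = 2780.6 m/s.
Isp = v_e / g₀ = 2780.6 / 9.80665 = 283.5 s.

Isp ≈ 284 s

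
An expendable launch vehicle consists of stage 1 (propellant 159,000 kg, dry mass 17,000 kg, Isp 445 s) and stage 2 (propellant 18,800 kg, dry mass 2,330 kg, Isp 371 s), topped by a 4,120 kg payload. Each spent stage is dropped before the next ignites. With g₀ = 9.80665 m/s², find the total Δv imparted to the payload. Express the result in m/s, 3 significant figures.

Δv ≈ 11800 m/s

Ignition mass of stage 1 = 159,000+17,000 + 18,800+2,330 + 4,120 = 201,250 kg.
Stage 1: m₀ = 201,250 kg, m_f = 201,250 − 159,000 = 42,250 kg; Δv = 445×9.80665×ln(4.763) = 4364.0×1.5609 ≈ 6812 m/s.
Stage 2: m₀ = 25,250 kg, m_f = 25,250 − 18,800 = 6,450 kg; Δv = 371×9.80665×ln(3.915) = 3638.3×1.3647 ≈ 4965 m/s.
Total Δv = 6812 + 4965 = 11777 m/s.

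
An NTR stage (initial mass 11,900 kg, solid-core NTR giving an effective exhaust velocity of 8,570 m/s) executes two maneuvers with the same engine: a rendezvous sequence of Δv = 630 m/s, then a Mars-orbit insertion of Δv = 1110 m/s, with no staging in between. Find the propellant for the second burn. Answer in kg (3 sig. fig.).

After the first burn: m = 11900 × exp(−630/8570.0) = 11900 × 0.92912 = 11,056.5 kg.
After the second burn: m = 11,056.5 × exp(−1110/8570.0) = 11,056.5 × 0.87852 = 9,713.36 kg.
Second-burn propellant = 11,056.5 − 9,713.36 = 1,343.14 kg.

propellant for the second burn ≈ 1340 kg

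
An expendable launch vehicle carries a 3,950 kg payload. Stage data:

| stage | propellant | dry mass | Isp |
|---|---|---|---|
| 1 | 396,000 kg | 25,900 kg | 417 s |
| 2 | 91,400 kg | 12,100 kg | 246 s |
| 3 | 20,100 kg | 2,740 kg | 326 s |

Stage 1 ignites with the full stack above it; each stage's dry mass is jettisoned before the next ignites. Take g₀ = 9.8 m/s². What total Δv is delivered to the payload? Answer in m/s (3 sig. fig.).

Δv ≈ 12500 m/s

Ignition mass of stage 1 = 396,000+25,900 + 91,400+12,100 + 20,100+2,740 + 3,950 = 552,190 kg.
Stage 1: m₀ = 552,190 kg, m_f = 552,190 − 396,000 = 156,190 kg; Δv = 417×9.8×ln(3.535) = 4086.6×1.2628 ≈ 5161 m/s.
Stage 2: m₀ = 130,290 kg, m_f = 130,290 − 91,400 = 38,890 kg; Δv = 246×9.8×ln(3.35) = 2410.8×1.2090 ≈ 2915 m/s.
Stage 3: m₀ = 26,790 kg, m_f = 26,790 − 20,100 = 6,690 kg; Δv = 326×9.8×ln(4.004) = 3194.8×1.3874 ≈ 4433 m/s.
Total Δv = 5161 + 2915 + 4433 = 12509 m/s.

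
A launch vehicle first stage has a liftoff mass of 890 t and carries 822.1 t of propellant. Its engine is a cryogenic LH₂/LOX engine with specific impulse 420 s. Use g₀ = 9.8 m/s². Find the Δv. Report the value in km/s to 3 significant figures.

v_e = Isp · g₀ = 420 × 9.8 = 4116.0 m/s.
m_f = m₀ − m_prop = 890 − 822.1 = 67.9 t.
Rocket equation: Δv = v_e · ln(m₀/m_f) = 4116.0 × ln(13.11) = 4116.0 × 2.5732 ≈ 10591.2 m/s.

Δv ≈ 10.6 km/s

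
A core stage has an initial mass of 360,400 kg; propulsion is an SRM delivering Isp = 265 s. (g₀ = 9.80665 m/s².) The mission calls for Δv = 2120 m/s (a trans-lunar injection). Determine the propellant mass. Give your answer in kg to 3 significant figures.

v_e = Isp · g₀ = 265 × 9.80665 = 2598.8 m/s.
Rocket equation: m₀/m_f = exp(Δv / v_e) = exp(2120 / 2598.8) = exp(0.8158) = 2.2609.
m_f = 360,400 / 2.2609 = 159,406 kg, so propellant = m₀ − m_f = 360,400 − 159,406 = 200,994 kg.

propellant mass ≈ 201000 kg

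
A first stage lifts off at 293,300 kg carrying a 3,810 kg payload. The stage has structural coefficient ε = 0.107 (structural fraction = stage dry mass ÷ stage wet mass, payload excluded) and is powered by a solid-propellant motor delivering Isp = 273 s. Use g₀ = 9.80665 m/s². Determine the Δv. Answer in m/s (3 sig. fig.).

Δv ≈ 5710 m/s

Stage wet mass = m₀ − payload = 293,300 − 3,810 = 289,490 kg.
Stage dry mass = ε × stage wet mass = 0.107 × 289,490 = 30,975.4 kg.
Burnout mass m_f = stage dry + payload = 30,975.4 + 3,810 = 34,785.4 kg.
v_e = Isp · g₀ = 273 × 9.80665 = 2677.2 m/s.
Δv = v_e · ln(293,300/34,785.4) = 2677.2 × ln(8.432) = 2677.2 × 2.1320 ≈ 5708 m/s.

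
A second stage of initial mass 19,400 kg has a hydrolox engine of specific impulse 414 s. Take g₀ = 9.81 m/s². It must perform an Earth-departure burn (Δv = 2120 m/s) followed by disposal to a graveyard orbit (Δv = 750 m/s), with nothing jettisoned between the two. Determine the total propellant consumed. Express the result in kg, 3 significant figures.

v_e = Isp · g₀ = 414 × 9.81 = 4061.3 m/s.
After the first burn: m = 19400 × exp(−2120/4061.3) = 19400 × 0.59334 = 11,510.8 kg.
After the second burn: m = 11,510.8 × exp(−750/4061.3) = 11,510.8 × 0.83138 = 9,569.85 kg.
Total propellant = m₀ − m_final = 19400 − 9,569.85 = 9,830.15 kg.

total propellant consumed ≈ 9830 kg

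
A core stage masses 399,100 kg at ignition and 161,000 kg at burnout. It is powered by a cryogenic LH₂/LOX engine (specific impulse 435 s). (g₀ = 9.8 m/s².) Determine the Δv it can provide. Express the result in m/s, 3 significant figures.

Δv ≈ 3870 m/s

v_e = Isp · g₀ = 435 × 9.8 = 4263.0 m/s.
Δv = v_e · ln(m₀/m_f) = 4263.0 × ln(2.479) = 4263.0 × 0.9078 ≈ 3870.0 m/s.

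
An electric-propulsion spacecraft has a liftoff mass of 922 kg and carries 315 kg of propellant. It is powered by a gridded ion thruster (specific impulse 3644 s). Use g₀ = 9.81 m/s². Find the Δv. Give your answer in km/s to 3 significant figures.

v_e = Isp · g₀ = 3644 × 9.81 = 35747.6 m/s.
m_f = m₀ − m_prop = 922 − 315 = 607 kg.
Rocket equation: Δv = v_e · ln(m₀/m_f) = 35747.6 × ln(1.519) = 35747.6 × 0.4180 ≈ 14943.1 m/s.

Δv ≈ 14.9 km/s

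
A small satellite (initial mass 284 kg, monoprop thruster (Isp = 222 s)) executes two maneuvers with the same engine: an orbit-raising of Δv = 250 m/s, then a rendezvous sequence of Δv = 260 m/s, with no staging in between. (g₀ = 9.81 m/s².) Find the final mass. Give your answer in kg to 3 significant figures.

v_e = Isp · g₀ = 222 × 9.81 = 2177.8 m/s.
After the first burn: m = 284 × exp(−250/2177.8) = 284 × 0.89155 = 253.2 kg.
After the second burn: m = 253.2 × exp(−260/2177.8) = 253.2 × 0.88747 = 224.707 kg.

final mass ≈ 225 kg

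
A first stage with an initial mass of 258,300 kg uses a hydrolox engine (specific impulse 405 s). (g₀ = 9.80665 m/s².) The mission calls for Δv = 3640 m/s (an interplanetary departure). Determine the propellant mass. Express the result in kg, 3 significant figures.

propellant mass ≈ 155000 kg

v_e = Isp · g₀ = 405 × 9.80665 = 3971.7 m/s.
By the Tsiolkovsky rocket equation, m₀/m_f = exp(Δv / v_e) = exp(3640 / 3971.7) = exp(0.9165) = 2.5005.
m_f = 258,300 / 2.5005 = 103,299 kg, so propellant = m₀ − m_f = 258,300 − 103,299 = 155,001 kg.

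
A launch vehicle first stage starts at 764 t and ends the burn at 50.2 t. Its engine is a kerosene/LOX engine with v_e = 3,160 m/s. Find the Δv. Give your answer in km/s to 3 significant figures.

Δv ≈ 8.60 km/s

Δv = v_e · ln(m₀/m_f) = 3160.0 × ln(15.22) = 3160.0 × 2.7226 ≈ 8603.3 m/s.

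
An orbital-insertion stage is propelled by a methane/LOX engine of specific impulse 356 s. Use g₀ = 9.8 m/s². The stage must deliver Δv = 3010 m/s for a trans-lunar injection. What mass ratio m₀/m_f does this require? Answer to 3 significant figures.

v_e = Isp · g₀ = 356 × 9.8 = 3488.8 m/s.
m₀/m_f = exp(Δv / v_e) = exp(3010 / 3488.8) = exp(0.8628) = 2.3697.

mass ratio ≈ 2.37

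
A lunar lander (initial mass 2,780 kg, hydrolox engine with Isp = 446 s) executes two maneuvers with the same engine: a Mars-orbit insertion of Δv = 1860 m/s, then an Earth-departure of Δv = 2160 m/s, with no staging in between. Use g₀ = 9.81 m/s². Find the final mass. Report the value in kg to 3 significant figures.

v_e = Isp · g₀ = 446 × 9.81 = 4375.3 m/s.
After the first burn: m = 2780 × exp(−1860/4375.3) = 2780 × 0.65369 = 1,817.26 kg.
After the second burn: m = 1,817.26 × exp(−2160/4375.3) = 1,817.26 × 0.61037 = 1,109.2 kg.

final mass ≈ 1110 kg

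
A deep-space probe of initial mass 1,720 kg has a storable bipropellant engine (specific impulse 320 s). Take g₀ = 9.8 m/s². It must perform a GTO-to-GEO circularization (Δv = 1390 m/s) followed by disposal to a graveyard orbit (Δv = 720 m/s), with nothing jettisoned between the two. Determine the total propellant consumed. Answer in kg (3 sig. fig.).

v_e = Isp · g₀ = 320 × 9.8 = 3136.0 m/s.
After the first burn: m = 1720 × exp(−1390/3136.0) = 1720 × 0.64195 = 1,104.15 kg.
After the second burn: m = 1,104.15 × exp(−720/3136.0) = 1,104.15 × 0.79486 = 877.645 kg.
Total propellant = m₀ − m_final = 1720 − 877.645 = 842.355 kg.

total propellant consumed ≈ 842 kg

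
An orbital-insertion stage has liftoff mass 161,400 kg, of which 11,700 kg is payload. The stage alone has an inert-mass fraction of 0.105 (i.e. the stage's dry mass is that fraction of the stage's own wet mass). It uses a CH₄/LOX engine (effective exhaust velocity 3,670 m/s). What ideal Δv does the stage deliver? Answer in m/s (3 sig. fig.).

Δv ≈ 6510 m/s

Stage wet mass = m₀ − payload = 161,400 − 11,700 = 149,700 kg.
Stage dry mass = ε × stage wet mass = 0.105 × 149,700 = 15,718.5 kg.
Burnout mass m_f = stage dry + payload = 15,718.5 + 11,700 = 27,418.5 kg.
Δv = v_e · ln(161,400/27,418.5) = 3670.0 × ln(5.887) = 3670.0 × 1.7727 ≈ 6506 m/s.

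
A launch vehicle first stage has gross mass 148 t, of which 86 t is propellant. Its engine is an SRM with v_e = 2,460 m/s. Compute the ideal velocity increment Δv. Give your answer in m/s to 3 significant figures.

Δv ≈ 2140 m/s

m_f = m₀ − m_prop = 148 − 86 = 62 t.
From the ideal rocket equation, Δv = v_e · ln(m₀/m_f) = 2460.0 × ln(2.387) = 2460.0 × 0.8701 ≈ 2140.4 m/s.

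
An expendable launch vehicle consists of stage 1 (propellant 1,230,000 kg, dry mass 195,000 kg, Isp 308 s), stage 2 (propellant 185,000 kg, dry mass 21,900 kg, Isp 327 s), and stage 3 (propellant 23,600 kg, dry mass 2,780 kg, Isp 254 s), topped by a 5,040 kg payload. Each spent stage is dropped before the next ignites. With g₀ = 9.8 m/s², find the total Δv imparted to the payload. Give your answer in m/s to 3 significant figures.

Ignition mass of stage 1 = 1,230,000+195,000 + 185,000+21,900 + 23,600+2,780 + 5,040 = 1,663,320 kg.
Stage 1: m₀ = 1,663,320 kg, m_f = 1,663,320 − 1,230,000 = 433,320 kg; Δv = 308×9.8×ln(3.839) = 3018.4×1.3451 ≈ 4060 m/s.
Stage 2: m₀ = 238,320 kg, m_f = 238,320 − 185,000 = 53,320 kg; Δv = 327×9.8×ln(4.47) = 3204.6×1.4973 ≈ 4798 m/s.
Stage 3: m₀ = 31,420 kg, m_f = 31,420 − 23,600 = 7,820 kg; Δv = 254×9.8×ln(4.018) = 2489.2×1.3908 ≈ 3462 m/s.
Total Δv = 4060 + 4798 + 3462 = 12320 m/s.

Δv ≈ 12300 m/s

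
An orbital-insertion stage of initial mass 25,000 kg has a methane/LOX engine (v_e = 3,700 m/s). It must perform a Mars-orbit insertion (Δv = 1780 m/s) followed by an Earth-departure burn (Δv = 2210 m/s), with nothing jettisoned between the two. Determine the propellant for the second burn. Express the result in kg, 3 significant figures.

After the first burn: m = 25000 × exp(−1780/3700.0) = 25000 × 0.61811 = 15,452.8 kg.
After the second burn: m = 15,452.8 × exp(−2210/3700.0) = 15,452.8 × 0.55030 = 8,503.68 kg.
Second-burn propellant = 15,452.8 − 8,503.68 = 6,949.12 kg.

propellant for the second burn ≈ 6950 kg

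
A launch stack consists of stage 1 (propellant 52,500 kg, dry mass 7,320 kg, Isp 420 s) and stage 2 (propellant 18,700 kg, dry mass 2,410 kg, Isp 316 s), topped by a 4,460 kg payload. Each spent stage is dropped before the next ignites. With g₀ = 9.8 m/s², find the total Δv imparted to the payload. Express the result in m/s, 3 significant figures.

Ignition mass of stage 1 = 52,500+7,320 + 18,700+2,410 + 4,460 = 85,390 kg.
Stage 1: m₀ = 85,390 kg, m_f = 85,390 − 52,500 = 32,890 kg; Δv = 420×9.8×ln(2.596) = 4116.0×0.9541 ≈ 3927 m/s.
Stage 2: m₀ = 25,570 kg, m_f = 25,570 − 18,700 = 6,870 kg; Δv = 316×9.8×ln(3.722) = 3096.8×1.3143 ≈ 4070 m/s.
Total Δv = 3927 + 4070 = 7997 m/s.

Δv ≈ 8000 m/s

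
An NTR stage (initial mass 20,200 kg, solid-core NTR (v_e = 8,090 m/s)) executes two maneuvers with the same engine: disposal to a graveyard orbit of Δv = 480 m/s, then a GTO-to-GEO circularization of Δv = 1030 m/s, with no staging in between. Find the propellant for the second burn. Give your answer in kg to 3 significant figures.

propellant for the second burn ≈ 2280 kg

After the first burn: m = 20200 × exp(−480/8090.0) = 20200 × 0.94239 = 19,036.3 kg.
After the second burn: m = 19,036.3 × exp(−1030/8090.0) = 19,036.3 × 0.88045 = 16,760.5 kg.
Second-burn propellant = 19,036.3 − 16,760.5 = 2,275.8 kg.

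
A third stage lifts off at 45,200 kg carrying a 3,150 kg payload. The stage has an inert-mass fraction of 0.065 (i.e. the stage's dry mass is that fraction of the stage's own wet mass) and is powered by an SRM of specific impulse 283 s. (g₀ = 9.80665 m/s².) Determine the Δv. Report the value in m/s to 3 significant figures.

Stage wet mass = m₀ − payload = 45,200 − 3,150 = 42,050 kg.
Stage dry mass = ε × stage wet mass = 0.065 × 42,050 = 2,733.25 kg.
Burnout mass m_f = stage dry + payload = 2,733.25 + 3,150 = 5,883.25 kg.
v_e = Isp · g₀ = 283 × 9.80665 = 2775.3 m/s.
From the ideal rocket equation, Δv = v_e · ln(45,200/5,883.25) = 2775.3 × ln(7.683) = 2775.3 × 2.0390 ≈ 5659 m/s.

Δv ≈ 5660 m/s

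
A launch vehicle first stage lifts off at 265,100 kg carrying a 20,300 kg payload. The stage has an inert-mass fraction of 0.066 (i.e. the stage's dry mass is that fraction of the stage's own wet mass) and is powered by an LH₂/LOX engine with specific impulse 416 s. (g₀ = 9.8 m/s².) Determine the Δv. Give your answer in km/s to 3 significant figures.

Stage wet mass = m₀ − payload = 265,100 − 20,300 = 244,800 kg.
Stage dry mass = ε × stage wet mass = 0.066 × 244,800 = 16,156.8 kg.
Burnout mass m_f = stage dry + payload = 16,156.8 + 20,300 = 36,456.8 kg.
v_e = Isp · g₀ = 416 × 9.8 = 4076.8 m/s.
From the ideal rocket equation, Δv = v_e · ln(265,100/36,456.8) = 4076.8 × ln(7.272) = 4076.8 × 1.9840 ≈ 8088 m/s.

Δv ≈ 8.09 km/s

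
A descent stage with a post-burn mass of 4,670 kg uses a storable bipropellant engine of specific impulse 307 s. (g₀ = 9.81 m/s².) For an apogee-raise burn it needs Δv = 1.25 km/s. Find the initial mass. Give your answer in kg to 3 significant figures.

v_e = Isp · g₀ = 307 × 9.81 = 3011.7 m/s.
Rocket equation: m₀/m_f = exp(Δv / v_e) = exp(1250 / 3011.7) = exp(0.4151) = 1.5144.
m₀ = m_f × 1.5144 = 4,670 × 1.5144 = 7,072.25 kg.

initial mass ≈ 7070 kg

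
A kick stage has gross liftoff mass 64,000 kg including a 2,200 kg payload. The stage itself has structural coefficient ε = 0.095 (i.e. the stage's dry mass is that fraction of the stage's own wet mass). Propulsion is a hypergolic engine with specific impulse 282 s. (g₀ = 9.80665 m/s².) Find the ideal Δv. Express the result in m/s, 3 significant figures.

Stage wet mass = m₀ − payload = 64,000 − 2,200 = 61,800 kg.
Stage dry mass = ε × stage wet mass = 0.095 × 61,800 = 5,871 kg.
Burnout mass m_f = stage dry + payload = 5,871 + 2,200 = 8,071 kg.
v_e = Isp · g₀ = 282 × 9.80665 = 2765.5 m/s.
By the Tsiolkovsky rocket equation, Δv = v_e · ln(64,000/8,071) = 2765.5 × ln(7.93) = 2765.5 × 2.0706 ≈ 5726 m/s.

Δv ≈ 5730 m/s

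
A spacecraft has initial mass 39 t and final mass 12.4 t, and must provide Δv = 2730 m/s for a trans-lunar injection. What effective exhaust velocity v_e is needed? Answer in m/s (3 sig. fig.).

ln(m₀/m_f) = ln(39000/12400) = ln(3.145) = 1.1459.
v_e = Δv / ln(m₀/m_f) = 2730 / 1.1459 = 2382.5 m/s.

v_e ≈ 2380 m/s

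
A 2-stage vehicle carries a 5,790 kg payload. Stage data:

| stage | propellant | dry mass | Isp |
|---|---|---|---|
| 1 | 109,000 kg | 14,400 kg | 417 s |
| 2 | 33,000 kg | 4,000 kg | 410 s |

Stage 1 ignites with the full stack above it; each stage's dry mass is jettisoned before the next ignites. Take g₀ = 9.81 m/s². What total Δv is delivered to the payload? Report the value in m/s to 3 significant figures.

Δv ≈ 10300 m/s

Ignition mass of stage 1 = 109,000+14,400 + 33,000+4,000 + 5,790 = 166,190 kg.
Stage 1: m₀ = 166,190 kg, m_f = 166,190 − 109,000 = 57,190 kg; Δv = 417×9.81×ln(2.906) = 4090.8×1.0668 ≈ 4364 m/s.
Stage 2: m₀ = 42,790 kg, m_f = 42,790 − 33,000 = 9,790 kg; Δv = 410×9.81×ln(4.371) = 4022.1×1.4749 ≈ 5932 m/s.
Total Δv = 4364 + 5932 = 10296 m/s.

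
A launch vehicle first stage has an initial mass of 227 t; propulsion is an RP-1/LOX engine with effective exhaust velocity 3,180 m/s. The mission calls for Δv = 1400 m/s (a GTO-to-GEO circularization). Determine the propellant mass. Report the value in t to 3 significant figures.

m₀/m_f = exp(Δv / v_e) = exp(1400 / 3180.0) = exp(0.4403) = 1.5531.
m_f = 227 / 1.5531 = 146.159 t, so propellant = m₀ − m_f = 227 − 146.159 = 80.841 t.

propellant mass ≈ 80.8 t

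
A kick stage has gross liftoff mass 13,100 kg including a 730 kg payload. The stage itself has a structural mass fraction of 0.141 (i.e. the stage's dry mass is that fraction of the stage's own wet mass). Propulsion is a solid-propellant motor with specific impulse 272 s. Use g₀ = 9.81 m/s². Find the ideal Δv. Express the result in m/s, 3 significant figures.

Δv ≈ 4450 m/s

Stage wet mass = m₀ − payload = 13,100 − 730 = 12,370 kg.
Stage dry mass = ε × stage wet mass = 0.141 × 12,370 = 1,744.17 kg.
Burnout mass m_f = stage dry + payload = 1,744.17 + 730 = 2,474.17 kg.
v_e = Isp · g₀ = 272 × 9.81 = 2668.3 m/s.
Δv = v_e · ln(13,100/2,474.17) = 2668.3 × ln(5.295) = 2668.3 × 1.6667 ≈ 4447 m/s.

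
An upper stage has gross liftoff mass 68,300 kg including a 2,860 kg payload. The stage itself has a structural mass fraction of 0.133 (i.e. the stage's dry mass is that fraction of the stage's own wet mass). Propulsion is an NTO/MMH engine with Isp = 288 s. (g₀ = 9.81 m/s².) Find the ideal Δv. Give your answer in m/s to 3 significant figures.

Stage wet mass = m₀ − payload = 68,300 − 2,860 = 65,440 kg.
Stage dry mass = ε × stage wet mass = 0.133 × 65,440 = 8,703.52 kg.
Burnout mass m_f = stage dry + payload = 8,703.52 + 2,860 = 11,563.52 kg.
v_e = Isp · g₀ = 288 × 9.81 = 2825.3 m/s.
Δv = v_e · ln(68,300/11,563.52) = 2825.3 × ln(5.907) = 2825.3 × 1.7761 ≈ 5018 m/s.

Δv ≈ 5020 m/s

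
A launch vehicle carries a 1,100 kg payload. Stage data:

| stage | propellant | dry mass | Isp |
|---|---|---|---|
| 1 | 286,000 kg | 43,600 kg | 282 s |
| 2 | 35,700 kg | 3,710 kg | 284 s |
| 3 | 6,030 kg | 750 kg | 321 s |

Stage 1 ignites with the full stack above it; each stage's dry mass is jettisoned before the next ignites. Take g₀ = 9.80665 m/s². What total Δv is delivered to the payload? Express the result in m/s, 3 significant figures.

Ignition mass of stage 1 = 286,000+43,600 + 35,700+3,710 + 6,030+750 + 1,100 = 376,890 kg.
Stage 1: m₀ = 376,890 kg, m_f = 376,890 − 286,000 = 90,890 kg; Δv = 282×9.80665×ln(4.147) = 2765.5×1.4223 ≈ 3933 m/s.
Stage 2: m₀ = 47,290 kg, m_f = 47,290 − 35,700 = 11,590 kg; Δv = 284×9.80665×ln(4.08) = 2785.1×1.4062 ≈ 3916 m/s.
Stage 3: m₀ = 7,880 kg, m_f = 7,880 − 6,030 = 1,850 kg; Δv = 321×9.80665×ln(4.259) = 3147.9×1.4491 ≈ 4562 m/s.
Total Δv = 3933 + 3916 + 4562 = 12411 m/s.

Δv ≈ 12400 m/s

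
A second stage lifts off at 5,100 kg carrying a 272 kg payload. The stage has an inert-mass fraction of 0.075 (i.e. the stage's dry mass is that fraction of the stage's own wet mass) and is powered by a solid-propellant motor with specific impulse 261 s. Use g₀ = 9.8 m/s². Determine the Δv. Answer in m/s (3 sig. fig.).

Δv ≈ 5330 m/s

Stage wet mass = m₀ − payload = 5,100 − 272 = 4,828 kg.
Stage dry mass = ε × stage wet mass = 0.075 × 4,828 = 362.1 kg.
Burnout mass m_f = stage dry + payload = 362.1 + 272 = 634.1 kg.
v_e = Isp · g₀ = 261 × 9.8 = 2557.8 m/s.
Δv = v_e · ln(5,100/634.1) = 2557.8 × ln(8.043) = 2557.8 × 2.0848 ≈ 5332 m/s.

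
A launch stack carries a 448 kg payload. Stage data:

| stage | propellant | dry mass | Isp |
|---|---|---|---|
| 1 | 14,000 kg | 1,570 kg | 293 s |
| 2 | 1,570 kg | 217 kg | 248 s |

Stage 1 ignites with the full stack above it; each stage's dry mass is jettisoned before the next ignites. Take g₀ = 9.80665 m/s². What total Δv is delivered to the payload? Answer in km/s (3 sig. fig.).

Δv ≈ 7.38 km/s

Ignition mass of stage 1 = 14,000+1,570 + 1,570+217 + 448 = 17,805 kg.
Stage 1: m₀ = 17,805 kg, m_f = 17,805 − 14,000 = 3,805 kg; Δv = 293×9.80665×ln(4.679) = 2873.3×1.5432 ≈ 4434 m/s.
Stage 2: m₀ = 2,235 kg, m_f = 2,235 − 1,570 = 665 kg; Δv = 248×9.80665×ln(3.361) = 2432.0×1.2122 ≈ 2948 m/s.
Total Δv = 4434 + 2948 = 7382 m/s.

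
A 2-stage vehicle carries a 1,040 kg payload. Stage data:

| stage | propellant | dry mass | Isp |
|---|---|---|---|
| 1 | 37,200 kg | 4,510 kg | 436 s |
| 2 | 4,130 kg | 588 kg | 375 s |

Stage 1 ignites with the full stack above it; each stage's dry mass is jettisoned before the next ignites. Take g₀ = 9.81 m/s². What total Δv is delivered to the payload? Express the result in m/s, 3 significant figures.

Ignition mass of stage 1 = 37,200+4,510 + 4,130+588 + 1,040 = 47,468 kg.
Stage 1: m₀ = 47,468 kg, m_f = 47,468 − 37,200 = 10,268 kg; Δv = 436×9.81×ln(4.623) = 4277.2×1.5310 ≈ 6548 m/s.
Stage 2: m₀ = 5,758 kg, m_f = 5,758 − 4,130 = 1,628 kg; Δv = 375×9.81×ln(3.537) = 3678.8×1.2632 ≈ 4647 m/s.
Total Δv = 6548 + 4647 = 11195 m/s.

Δv ≈ 11200 m/s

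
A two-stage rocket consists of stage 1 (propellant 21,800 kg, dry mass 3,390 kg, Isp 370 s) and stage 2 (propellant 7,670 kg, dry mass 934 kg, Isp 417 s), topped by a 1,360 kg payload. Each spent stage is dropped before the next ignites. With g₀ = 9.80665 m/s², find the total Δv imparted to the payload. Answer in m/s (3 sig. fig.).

Ignition mass of stage 1 = 21,800+3,390 + 7,670+934 + 1,360 = 35,154 kg.
Stage 1: m₀ = 35,154 kg, m_f = 35,154 − 21,800 = 13,354 kg; Δv = 370×9.80665×ln(2.632) = 3628.5×0.9679 ≈ 3512 m/s.
Stage 2: m₀ = 9,964 kg, m_f = 9,964 − 7,670 = 2,294 kg; Δv = 417×9.80665×ln(4.344) = 4089.4×1.4687 ≈ 6006 m/s.
Total Δv = 3512 + 6006 = 9518 m/s.

Δv ≈ 9520 m/s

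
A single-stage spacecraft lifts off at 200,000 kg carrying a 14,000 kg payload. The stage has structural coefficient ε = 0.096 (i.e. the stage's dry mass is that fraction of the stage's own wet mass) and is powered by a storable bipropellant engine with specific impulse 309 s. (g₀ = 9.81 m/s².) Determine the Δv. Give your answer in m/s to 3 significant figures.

Stage wet mass = m₀ − payload = 200,000 − 14,000 = 186,000 kg.
Stage dry mass = ε × stage wet mass = 0.096 × 186,000 = 17,856 kg.
Burnout mass m_f = stage dry + payload = 17,856 + 14,000 = 31,856 kg.
v_e = Isp · g₀ = 309 × 9.81 = 3031.3 m/s.
Rocket equation: Δv = v_e · ln(200,000/31,856) = 3031.3 × ln(6.278) = 3031.3 × 1.8371 ≈ 5569 m/s.

Δv ≈ 5570 m/s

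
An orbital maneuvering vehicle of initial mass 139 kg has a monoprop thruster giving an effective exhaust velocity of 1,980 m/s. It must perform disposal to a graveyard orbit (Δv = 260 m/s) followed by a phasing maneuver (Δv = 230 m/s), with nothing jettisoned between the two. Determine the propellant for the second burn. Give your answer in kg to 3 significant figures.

After the first burn: m = 139 × exp(−260/1980.0) = 139 × 0.87694 = 121.895 kg.
After the second burn: m = 121.895 × exp(−230/1980.0) = 121.895 × 0.89033 = 108.527 kg.
Second-burn propellant = 121.895 − 108.527 = 13.368 kg.

propellant for the second burn ≈ 13.4 kg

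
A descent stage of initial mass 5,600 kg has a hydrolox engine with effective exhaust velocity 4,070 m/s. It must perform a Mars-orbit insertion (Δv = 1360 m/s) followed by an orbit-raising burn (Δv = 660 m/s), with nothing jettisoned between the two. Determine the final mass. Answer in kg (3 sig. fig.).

final mass ≈ 3410 kg

After the first burn: m = 5600 × exp(−1360/4070.0) = 5600 × 0.71594 = 4,009.26 kg.
After the second burn: m = 4,009.26 × exp(−660/4070.0) = 4,009.26 × 0.85030 = 3,409.07 kg.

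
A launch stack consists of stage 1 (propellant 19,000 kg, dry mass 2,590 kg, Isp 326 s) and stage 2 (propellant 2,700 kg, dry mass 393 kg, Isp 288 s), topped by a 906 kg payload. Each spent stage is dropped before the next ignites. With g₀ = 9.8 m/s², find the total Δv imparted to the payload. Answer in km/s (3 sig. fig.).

Ignition mass of stage 1 = 19,000+2,590 + 2,700+393 + 906 = 25,589 kg.
Stage 1: m₀ = 25,589 kg, m_f = 25,589 − 19,000 = 6,589 kg; Δv = 326×9.8×ln(3.884) = 3194.8×1.3568 ≈ 4335 m/s.
Stage 2: m₀ = 3,999 kg, m_f = 3,999 − 2,700 = 1,299 kg; Δv = 288×9.8×ln(3.079) = 2822.4×1.1244 ≈ 3174 m/s.
Total Δv = 4335 + 3174 = 7509 m/s.

Δv ≈ 7.51 km/s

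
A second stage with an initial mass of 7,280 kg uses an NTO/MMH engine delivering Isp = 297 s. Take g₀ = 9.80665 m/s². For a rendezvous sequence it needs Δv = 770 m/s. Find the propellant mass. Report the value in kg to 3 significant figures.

v_e = Isp · g₀ = 297 × 9.80665 = 2912.6 m/s.
By the Tsiolkovsky rocket equation, m₀/m_f = exp(Δv / v_e) = exp(770 / 2912.6) = exp(0.2644) = 1.3026.
m_f = 7,280 / 1.3026 = 5,588.82 kg, so propellant = m₀ − m_f = 7,280 − 5,588.82 = 1,691.18 kg.

propellant mass ≈ 1690 kg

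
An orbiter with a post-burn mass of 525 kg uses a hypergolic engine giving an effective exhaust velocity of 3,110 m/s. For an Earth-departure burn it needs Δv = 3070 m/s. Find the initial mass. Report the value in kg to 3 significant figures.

initial mass ≈ 1410 kg

m₀/m_f = exp(Δv / v_e) = exp(3070 / 3110.0) = exp(0.9871) = 2.6835.
m₀ = m_f × 2.6835 = 525 × 2.6835 = 1,408.84 kg.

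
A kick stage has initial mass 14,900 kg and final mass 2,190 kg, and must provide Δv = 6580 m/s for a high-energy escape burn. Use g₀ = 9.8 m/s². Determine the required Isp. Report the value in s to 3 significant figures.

Isp ≈ 350 s

ln(m₀/m_f) = ln(14900/2190) = ln(6.804) = 1.9175.
From the ideal rocket equation, v_e = Δv / ln(m₀/m_f) = 6580 / 1.9175 = 3431.6 m/s.
Isp = v_e / g₀ = 3431.6 / 9.8 = 350.2 s.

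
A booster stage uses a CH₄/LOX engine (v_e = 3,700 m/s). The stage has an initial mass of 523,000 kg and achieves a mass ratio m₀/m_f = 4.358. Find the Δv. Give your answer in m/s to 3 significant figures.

Δv ≈ 5450 m/s

Rocket equation: Δv = v_e · ln(4.358) = 3700.0 × 1.4720 ≈ 5446.4 m/s.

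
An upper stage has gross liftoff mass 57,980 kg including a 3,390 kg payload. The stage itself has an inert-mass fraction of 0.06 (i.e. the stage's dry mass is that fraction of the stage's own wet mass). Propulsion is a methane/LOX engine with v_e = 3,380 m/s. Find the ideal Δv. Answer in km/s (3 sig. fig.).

Stage wet mass = m₀ − payload = 57,980 − 3,390 = 54,590 kg.
Stage dry mass = ε × stage wet mass = 0.06 × 54,590 = 3,275.4 kg.
Burnout mass m_f = stage dry + payload = 3,275.4 + 3,390 = 6,665.4 kg.
Δv = v_e · ln(57,980/6,665.4) = 3380.0 × ln(8.699) = 3380.0 × 2.1632 ≈ 7312 m/s.

Δv ≈ 7.31 km/s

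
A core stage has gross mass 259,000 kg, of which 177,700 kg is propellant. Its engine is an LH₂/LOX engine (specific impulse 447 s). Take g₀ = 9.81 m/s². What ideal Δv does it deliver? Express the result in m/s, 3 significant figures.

v_e = Isp · g₀ = 447 × 9.81 = 4385.1 m/s.
m_f = m₀ − m_prop = 259,000 − 177,700 = 81,300 kg.
By the Tsiolkovsky rocket equation, Δv = v_e · ln(m₀/m_f) = 4385.1 × ln(3.186) = 4385.1 × 1.1587 ≈ 5080.9 m/s.

Δv ≈ 5080 m/s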